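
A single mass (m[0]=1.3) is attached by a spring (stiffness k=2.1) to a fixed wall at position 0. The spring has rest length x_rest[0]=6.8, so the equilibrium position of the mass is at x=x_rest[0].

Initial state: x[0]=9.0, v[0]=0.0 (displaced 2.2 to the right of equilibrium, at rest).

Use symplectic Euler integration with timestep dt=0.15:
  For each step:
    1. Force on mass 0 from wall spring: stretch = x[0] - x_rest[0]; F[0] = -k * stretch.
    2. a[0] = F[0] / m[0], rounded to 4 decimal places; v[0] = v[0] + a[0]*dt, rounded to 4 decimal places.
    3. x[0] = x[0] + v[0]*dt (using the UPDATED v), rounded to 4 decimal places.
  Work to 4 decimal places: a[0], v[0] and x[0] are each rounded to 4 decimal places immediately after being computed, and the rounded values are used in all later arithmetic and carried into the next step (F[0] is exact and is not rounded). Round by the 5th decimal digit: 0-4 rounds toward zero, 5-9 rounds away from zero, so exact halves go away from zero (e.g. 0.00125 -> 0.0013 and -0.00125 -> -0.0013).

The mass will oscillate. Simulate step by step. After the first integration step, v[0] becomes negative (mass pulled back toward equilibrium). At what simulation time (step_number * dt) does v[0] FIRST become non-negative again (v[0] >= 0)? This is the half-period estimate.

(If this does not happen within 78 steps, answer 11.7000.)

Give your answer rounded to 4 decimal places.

Answer: 2.5500

Derivation:
Step 0: x=[9.0000] v=[0.0000]
Step 1: x=[8.9200] v=[-0.5331]
Step 2: x=[8.7630] v=[-1.0468]
Step 3: x=[8.5346] v=[-1.5225]
Step 4: x=[8.2432] v=[-1.9428]
Step 5: x=[7.8993] v=[-2.2925]
Step 6: x=[7.5155] v=[-2.5589]
Step 7: x=[7.1057] v=[-2.7323]
Step 8: x=[6.6847] v=[-2.8064]
Step 9: x=[6.2679] v=[-2.7785]
Step 10: x=[5.8705] v=[-2.6496]
Step 11: x=[5.5068] v=[-2.4244]
Step 12: x=[5.1901] v=[-2.1111]
Step 13: x=[4.9320] v=[-1.7210]
Step 14: x=[4.7417] v=[-1.2684]
Step 15: x=[4.6262] v=[-0.7697]
Step 16: x=[4.5898] v=[-0.2430]
Step 17: x=[4.6337] v=[0.2925]
First v>=0 after going negative at step 17, time=2.5500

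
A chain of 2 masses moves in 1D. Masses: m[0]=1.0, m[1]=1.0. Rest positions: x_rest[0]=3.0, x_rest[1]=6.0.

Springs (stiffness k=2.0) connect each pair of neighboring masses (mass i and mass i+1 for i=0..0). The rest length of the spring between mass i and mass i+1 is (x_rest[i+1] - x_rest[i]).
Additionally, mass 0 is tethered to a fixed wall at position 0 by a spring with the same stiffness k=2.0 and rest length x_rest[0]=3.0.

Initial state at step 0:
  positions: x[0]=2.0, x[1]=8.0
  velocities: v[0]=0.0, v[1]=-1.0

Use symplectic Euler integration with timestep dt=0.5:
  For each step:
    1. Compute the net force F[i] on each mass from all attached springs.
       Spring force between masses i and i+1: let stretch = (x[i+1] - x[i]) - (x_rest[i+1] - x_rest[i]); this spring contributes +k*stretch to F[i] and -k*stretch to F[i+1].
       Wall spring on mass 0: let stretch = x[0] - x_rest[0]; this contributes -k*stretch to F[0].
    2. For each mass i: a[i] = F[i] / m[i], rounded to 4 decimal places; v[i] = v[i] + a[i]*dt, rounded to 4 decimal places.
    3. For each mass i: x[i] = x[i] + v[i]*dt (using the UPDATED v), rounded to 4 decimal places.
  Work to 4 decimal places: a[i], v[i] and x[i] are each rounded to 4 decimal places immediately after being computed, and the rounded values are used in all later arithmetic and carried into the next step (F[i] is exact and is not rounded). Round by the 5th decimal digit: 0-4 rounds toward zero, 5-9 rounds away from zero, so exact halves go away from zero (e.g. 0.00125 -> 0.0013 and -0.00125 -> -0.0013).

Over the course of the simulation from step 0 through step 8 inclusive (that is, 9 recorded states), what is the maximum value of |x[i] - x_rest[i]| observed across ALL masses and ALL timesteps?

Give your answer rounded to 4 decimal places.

Answer: 2.7500

Derivation:
Step 0: x=[2.0000 8.0000] v=[0.0000 -1.0000]
Step 1: x=[4.0000 6.0000] v=[4.0000 -4.0000]
Step 2: x=[5.0000 4.5000] v=[2.0000 -3.0000]
Step 3: x=[3.2500 4.7500] v=[-3.5000 0.5000]
Step 4: x=[0.6250 5.7500] v=[-5.2500 2.0000]
Step 5: x=[0.2500 5.6875] v=[-0.7500 -0.1250]
Step 6: x=[2.4688 4.4063] v=[4.4375 -2.5625]
Step 7: x=[4.4219 3.6563] v=[3.9062 -1.5000]
Step 8: x=[3.7813 4.7891] v=[-1.2813 2.2656]
Max displacement = 2.7500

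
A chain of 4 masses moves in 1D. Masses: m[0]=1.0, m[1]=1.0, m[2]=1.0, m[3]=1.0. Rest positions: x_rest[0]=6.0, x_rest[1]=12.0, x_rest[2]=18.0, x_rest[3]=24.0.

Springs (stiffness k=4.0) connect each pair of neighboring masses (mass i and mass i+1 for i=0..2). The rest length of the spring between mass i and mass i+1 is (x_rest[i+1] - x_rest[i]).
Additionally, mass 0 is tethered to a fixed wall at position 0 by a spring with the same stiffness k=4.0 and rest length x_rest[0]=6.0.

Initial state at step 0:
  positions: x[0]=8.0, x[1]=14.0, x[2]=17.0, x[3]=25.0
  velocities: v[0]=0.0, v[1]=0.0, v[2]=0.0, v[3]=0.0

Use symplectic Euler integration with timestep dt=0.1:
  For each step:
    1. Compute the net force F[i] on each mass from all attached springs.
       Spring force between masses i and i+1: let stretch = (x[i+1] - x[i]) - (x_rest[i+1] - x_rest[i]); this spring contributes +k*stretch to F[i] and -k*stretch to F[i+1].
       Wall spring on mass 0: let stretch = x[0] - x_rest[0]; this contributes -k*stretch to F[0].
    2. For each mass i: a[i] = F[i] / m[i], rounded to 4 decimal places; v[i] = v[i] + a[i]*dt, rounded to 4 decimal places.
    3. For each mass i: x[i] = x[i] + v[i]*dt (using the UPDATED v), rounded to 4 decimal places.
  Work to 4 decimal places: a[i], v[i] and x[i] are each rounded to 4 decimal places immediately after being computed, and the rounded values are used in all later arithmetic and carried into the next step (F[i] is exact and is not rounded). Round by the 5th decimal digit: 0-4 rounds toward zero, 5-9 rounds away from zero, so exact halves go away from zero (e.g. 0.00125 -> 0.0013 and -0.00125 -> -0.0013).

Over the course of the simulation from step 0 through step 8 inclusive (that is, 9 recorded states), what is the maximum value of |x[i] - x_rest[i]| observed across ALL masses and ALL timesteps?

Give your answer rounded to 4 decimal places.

Step 0: x=[8.0000 14.0000 17.0000 25.0000] v=[0.0000 0.0000 0.0000 0.0000]
Step 1: x=[7.9200 13.8800 17.2000 24.9200] v=[-0.8000 -1.2000 2.0000 -0.8000]
Step 2: x=[7.7616 13.6544 17.5760 24.7712] v=[-1.5840 -2.2560 3.7600 -1.4880]
Step 3: x=[7.5285 13.3500 18.0829 24.5746] v=[-2.3315 -3.0445 5.0694 -1.9661]
Step 4: x=[7.2271 13.0020 18.6602 24.3583] v=[-3.0143 -3.4799 5.7729 -2.1628]
Step 5: x=[6.8676 12.6493 19.2391 24.1541] v=[-3.5952 -3.5266 5.7889 -2.0420]
Step 6: x=[6.4646 12.3290 19.7510 23.9933] v=[-4.0296 -3.2034 5.1190 -1.6080]
Step 7: x=[6.0376 12.0710 20.1357 23.9028] v=[-4.2697 -2.5804 3.8471 -0.9049]
Step 8: x=[5.6105 11.8942 20.3485 23.9016] v=[-4.2714 -1.7679 2.1281 -0.0117]
Max displacement = 2.3485

Answer: 2.3485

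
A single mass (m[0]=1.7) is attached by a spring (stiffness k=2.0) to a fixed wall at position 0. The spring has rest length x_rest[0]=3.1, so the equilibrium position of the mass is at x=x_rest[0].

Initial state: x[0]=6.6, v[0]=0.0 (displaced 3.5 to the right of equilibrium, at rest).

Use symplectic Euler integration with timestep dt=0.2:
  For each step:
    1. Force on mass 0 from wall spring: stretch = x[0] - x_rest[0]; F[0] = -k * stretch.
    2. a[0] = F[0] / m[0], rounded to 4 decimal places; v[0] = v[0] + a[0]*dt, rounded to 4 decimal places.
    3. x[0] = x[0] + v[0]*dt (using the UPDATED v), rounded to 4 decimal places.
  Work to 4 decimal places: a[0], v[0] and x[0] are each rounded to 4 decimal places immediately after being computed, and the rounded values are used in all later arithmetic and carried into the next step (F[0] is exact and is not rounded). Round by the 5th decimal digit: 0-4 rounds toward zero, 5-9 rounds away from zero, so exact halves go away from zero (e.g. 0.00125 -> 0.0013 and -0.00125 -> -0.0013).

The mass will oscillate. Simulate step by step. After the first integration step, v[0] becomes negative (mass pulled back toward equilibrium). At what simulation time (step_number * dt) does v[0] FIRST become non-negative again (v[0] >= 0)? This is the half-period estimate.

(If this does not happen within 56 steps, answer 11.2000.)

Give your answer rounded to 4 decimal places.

Step 0: x=[6.6000] v=[0.0000]
Step 1: x=[6.4353] v=[-0.8235]
Step 2: x=[6.1136] v=[-1.6083]
Step 3: x=[5.6501] v=[-2.3174]
Step 4: x=[5.0666] v=[-2.9174]
Step 5: x=[4.3906] v=[-3.3801]
Step 6: x=[3.6538] v=[-3.6838]
Step 7: x=[2.8910] v=[-3.8141]
Step 8: x=[2.1380] v=[-3.7649]
Step 9: x=[1.4303] v=[-3.5385]
Step 10: x=[0.8012] v=[-3.1456]
Step 11: x=[0.2803] v=[-2.6047]
Step 12: x=[-0.1079] v=[-1.9412]
Step 13: x=[-0.3452] v=[-1.1864]
Step 14: x=[-0.4204] v=[-0.3758]
Step 15: x=[-0.3299] v=[0.4525]
First v>=0 after going negative at step 15, time=3.0000

Answer: 3.0000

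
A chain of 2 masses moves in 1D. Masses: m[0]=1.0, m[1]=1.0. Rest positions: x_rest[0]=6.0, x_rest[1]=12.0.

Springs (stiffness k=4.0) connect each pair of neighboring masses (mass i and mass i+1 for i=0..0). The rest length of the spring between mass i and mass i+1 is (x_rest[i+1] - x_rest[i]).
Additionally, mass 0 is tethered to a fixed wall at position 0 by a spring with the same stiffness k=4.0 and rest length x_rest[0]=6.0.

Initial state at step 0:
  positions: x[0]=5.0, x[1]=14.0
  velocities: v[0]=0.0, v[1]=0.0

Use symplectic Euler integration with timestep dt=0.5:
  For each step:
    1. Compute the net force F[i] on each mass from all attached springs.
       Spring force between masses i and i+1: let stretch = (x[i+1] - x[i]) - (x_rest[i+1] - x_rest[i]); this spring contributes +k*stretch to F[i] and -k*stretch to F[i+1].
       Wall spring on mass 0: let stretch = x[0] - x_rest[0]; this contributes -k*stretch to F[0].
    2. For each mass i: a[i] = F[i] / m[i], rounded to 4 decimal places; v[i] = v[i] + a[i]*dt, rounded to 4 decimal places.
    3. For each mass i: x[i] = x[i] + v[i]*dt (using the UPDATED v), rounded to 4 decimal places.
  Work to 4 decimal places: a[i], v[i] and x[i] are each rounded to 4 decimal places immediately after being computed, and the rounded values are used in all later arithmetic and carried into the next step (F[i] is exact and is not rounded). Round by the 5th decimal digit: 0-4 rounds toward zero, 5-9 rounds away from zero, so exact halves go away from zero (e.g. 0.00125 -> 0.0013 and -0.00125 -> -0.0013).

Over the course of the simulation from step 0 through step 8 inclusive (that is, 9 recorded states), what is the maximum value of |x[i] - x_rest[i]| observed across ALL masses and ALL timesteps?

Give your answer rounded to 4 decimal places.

Step 0: x=[5.0000 14.0000] v=[0.0000 0.0000]
Step 1: x=[9.0000 11.0000] v=[8.0000 -6.0000]
Step 2: x=[6.0000 12.0000] v=[-6.0000 2.0000]
Step 3: x=[3.0000 13.0000] v=[-6.0000 2.0000]
Step 4: x=[7.0000 10.0000] v=[8.0000 -6.0000]
Step 5: x=[7.0000 10.0000] v=[0.0000 0.0000]
Step 6: x=[3.0000 13.0000] v=[-8.0000 6.0000]
Step 7: x=[6.0000 12.0000] v=[6.0000 -2.0000]
Step 8: x=[9.0000 11.0000] v=[6.0000 -2.0000]
Max displacement = 3.0000

Answer: 3.0000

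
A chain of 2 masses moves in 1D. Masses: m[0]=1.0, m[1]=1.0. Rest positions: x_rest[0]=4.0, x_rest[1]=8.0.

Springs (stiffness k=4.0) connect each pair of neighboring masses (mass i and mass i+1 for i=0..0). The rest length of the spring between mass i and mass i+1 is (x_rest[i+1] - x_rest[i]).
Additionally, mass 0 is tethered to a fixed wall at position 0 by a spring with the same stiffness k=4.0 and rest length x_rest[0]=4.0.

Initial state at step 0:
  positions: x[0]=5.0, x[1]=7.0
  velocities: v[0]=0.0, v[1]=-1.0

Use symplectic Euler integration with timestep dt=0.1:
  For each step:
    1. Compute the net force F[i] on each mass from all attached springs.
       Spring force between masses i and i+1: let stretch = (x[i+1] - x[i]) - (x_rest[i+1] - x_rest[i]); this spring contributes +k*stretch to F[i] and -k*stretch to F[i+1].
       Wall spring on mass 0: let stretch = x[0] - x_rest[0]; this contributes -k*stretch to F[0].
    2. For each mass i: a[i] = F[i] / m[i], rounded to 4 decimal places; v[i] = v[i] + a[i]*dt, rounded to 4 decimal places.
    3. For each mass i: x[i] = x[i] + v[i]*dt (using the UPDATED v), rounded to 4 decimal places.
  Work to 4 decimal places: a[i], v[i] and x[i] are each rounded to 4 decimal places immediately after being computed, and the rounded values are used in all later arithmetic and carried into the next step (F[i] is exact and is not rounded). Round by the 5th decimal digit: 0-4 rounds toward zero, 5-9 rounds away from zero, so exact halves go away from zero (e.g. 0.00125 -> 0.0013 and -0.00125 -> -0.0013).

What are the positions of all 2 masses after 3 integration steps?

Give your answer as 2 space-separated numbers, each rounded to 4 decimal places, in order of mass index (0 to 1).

Step 0: x=[5.0000 7.0000] v=[0.0000 -1.0000]
Step 1: x=[4.8800 6.9800] v=[-1.2000 -0.2000]
Step 2: x=[4.6488 7.0360] v=[-2.3120 0.5600]
Step 3: x=[4.3271 7.1565] v=[-3.2166 1.2051]

Answer: 4.3271 7.1565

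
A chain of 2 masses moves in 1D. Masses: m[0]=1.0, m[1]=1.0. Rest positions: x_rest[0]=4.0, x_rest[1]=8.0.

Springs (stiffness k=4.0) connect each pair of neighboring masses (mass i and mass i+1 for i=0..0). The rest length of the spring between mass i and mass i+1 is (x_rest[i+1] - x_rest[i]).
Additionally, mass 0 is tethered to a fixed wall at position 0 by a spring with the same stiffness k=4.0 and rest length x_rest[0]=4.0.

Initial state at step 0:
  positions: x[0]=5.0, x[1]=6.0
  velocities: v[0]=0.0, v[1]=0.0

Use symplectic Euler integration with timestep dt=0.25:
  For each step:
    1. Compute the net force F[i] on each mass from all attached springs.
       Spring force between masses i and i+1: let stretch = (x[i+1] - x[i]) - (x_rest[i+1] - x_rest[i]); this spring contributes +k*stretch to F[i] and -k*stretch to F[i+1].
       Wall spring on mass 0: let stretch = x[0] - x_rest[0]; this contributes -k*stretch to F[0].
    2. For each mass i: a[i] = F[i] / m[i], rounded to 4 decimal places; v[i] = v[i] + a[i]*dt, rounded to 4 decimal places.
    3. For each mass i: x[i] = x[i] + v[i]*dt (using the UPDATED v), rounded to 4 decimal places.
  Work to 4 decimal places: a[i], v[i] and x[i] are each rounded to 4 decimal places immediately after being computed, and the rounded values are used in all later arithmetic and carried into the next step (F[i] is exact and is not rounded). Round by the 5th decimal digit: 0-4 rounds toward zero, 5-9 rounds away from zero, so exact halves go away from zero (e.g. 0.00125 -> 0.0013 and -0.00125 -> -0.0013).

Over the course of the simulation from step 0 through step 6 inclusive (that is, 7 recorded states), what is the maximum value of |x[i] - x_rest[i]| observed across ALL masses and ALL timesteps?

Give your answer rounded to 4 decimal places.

Step 0: x=[5.0000 6.0000] v=[0.0000 0.0000]
Step 1: x=[4.0000 6.7500] v=[-4.0000 3.0000]
Step 2: x=[2.6875 7.8125] v=[-5.2500 4.2500]
Step 3: x=[1.9844 8.5938] v=[-2.8125 3.1250]
Step 4: x=[2.4375 8.7227] v=[1.8125 0.5156]
Step 5: x=[3.8526 8.2803] v=[5.6602 -1.7696]
Step 6: x=[5.4114 7.7310] v=[6.2353 -2.1973]
Max displacement = 2.0156

Answer: 2.0156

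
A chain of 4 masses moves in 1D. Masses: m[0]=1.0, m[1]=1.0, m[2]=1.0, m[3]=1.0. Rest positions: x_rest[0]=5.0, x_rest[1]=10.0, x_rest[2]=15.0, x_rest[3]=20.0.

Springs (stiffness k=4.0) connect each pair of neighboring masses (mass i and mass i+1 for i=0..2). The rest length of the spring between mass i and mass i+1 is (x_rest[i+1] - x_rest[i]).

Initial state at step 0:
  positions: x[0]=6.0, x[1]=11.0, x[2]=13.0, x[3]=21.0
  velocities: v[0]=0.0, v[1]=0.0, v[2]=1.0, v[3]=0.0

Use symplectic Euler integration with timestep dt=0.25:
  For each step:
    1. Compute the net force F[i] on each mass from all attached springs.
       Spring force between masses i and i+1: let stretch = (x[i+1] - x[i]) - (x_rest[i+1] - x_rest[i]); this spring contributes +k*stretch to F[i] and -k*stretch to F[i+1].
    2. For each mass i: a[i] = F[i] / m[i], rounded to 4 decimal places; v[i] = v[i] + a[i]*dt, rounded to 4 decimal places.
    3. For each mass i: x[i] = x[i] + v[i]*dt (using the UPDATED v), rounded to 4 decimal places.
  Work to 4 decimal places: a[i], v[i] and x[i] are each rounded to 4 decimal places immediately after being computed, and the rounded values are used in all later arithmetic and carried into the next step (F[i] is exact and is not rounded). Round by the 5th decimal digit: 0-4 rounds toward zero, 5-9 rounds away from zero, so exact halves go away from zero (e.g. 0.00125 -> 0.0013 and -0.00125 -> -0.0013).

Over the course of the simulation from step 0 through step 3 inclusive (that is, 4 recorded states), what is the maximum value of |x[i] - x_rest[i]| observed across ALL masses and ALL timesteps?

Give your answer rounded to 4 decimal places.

Step 0: x=[6.0000 11.0000 13.0000 21.0000] v=[0.0000 0.0000 1.0000 0.0000]
Step 1: x=[6.0000 10.2500 14.7500 20.2500] v=[0.0000 -3.0000 7.0000 -3.0000]
Step 2: x=[5.8125 9.5625 16.7500 19.3750] v=[-0.7500 -2.7500 8.0000 -3.5000]
Step 3: x=[5.3125 9.7344 17.6094 19.0938] v=[-2.0000 0.6875 3.4375 -1.1250]
Max displacement = 2.6094

Answer: 2.6094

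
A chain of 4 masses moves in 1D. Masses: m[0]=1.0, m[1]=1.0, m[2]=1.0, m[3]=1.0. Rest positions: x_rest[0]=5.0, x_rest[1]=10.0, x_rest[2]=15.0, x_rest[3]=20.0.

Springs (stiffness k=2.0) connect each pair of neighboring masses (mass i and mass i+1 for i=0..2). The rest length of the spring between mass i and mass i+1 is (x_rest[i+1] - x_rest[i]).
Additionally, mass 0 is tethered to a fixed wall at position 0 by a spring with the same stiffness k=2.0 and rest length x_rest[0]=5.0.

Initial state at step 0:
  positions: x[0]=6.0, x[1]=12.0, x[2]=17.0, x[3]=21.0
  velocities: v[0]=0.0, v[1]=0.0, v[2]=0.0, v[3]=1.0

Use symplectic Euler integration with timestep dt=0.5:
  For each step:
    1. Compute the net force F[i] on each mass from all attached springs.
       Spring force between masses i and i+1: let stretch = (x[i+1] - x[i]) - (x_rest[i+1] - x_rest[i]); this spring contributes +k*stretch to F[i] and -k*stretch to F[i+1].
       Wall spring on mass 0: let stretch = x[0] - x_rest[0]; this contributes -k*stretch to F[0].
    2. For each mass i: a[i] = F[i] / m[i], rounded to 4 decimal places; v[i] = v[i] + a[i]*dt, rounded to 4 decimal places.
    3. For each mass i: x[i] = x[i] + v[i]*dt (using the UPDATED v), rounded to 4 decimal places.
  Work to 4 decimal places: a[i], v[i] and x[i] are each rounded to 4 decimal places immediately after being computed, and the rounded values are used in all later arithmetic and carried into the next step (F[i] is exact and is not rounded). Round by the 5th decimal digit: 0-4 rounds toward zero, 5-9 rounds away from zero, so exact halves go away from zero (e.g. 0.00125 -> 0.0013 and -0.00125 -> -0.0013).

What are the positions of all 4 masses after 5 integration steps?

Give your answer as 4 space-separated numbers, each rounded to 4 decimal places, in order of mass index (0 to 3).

Answer: 4.5313 10.6875 16.4688 21.3125

Derivation:
Step 0: x=[6.0000 12.0000 17.0000 21.0000] v=[0.0000 0.0000 0.0000 1.0000]
Step 1: x=[6.0000 11.5000 16.5000 22.0000] v=[0.0000 -1.0000 -1.0000 2.0000]
Step 2: x=[5.7500 10.7500 16.2500 22.7500] v=[-0.5000 -1.5000 -0.5000 1.5000]
Step 3: x=[5.1250 10.2500 16.5000 22.7500] v=[-1.2500 -1.0000 0.5000 0.0000]
Step 4: x=[4.5000 10.3125 16.7500 22.1250] v=[-1.2500 0.1250 0.5000 -1.2500]
Step 5: x=[4.5313 10.6875 16.4688 21.3125] v=[0.0625 0.7500 -0.5625 -1.6250]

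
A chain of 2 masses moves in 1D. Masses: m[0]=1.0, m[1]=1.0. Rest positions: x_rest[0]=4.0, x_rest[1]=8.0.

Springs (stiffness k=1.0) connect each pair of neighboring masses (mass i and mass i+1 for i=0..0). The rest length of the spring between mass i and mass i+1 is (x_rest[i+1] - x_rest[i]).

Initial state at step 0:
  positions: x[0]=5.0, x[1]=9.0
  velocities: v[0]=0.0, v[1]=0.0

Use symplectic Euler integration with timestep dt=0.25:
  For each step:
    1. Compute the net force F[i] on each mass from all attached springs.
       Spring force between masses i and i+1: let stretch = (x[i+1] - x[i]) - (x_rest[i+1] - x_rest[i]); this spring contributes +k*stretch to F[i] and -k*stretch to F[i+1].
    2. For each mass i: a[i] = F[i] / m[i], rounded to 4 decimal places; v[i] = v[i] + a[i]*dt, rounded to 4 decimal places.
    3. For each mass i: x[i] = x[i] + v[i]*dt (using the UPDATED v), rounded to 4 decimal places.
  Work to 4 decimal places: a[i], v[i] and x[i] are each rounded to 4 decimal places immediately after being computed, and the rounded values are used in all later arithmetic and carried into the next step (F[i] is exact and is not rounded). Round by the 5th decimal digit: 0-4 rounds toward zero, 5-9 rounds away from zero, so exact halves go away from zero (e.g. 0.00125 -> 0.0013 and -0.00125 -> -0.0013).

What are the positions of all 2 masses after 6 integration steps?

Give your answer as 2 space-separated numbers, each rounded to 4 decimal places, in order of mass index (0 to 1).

Step 0: x=[5.0000 9.0000] v=[0.0000 0.0000]
Step 1: x=[5.0000 9.0000] v=[0.0000 0.0000]
Step 2: x=[5.0000 9.0000] v=[0.0000 0.0000]
Step 3: x=[5.0000 9.0000] v=[0.0000 0.0000]
Step 4: x=[5.0000 9.0000] v=[0.0000 0.0000]
Step 5: x=[5.0000 9.0000] v=[0.0000 0.0000]
Step 6: x=[5.0000 9.0000] v=[0.0000 0.0000]

Answer: 5.0000 9.0000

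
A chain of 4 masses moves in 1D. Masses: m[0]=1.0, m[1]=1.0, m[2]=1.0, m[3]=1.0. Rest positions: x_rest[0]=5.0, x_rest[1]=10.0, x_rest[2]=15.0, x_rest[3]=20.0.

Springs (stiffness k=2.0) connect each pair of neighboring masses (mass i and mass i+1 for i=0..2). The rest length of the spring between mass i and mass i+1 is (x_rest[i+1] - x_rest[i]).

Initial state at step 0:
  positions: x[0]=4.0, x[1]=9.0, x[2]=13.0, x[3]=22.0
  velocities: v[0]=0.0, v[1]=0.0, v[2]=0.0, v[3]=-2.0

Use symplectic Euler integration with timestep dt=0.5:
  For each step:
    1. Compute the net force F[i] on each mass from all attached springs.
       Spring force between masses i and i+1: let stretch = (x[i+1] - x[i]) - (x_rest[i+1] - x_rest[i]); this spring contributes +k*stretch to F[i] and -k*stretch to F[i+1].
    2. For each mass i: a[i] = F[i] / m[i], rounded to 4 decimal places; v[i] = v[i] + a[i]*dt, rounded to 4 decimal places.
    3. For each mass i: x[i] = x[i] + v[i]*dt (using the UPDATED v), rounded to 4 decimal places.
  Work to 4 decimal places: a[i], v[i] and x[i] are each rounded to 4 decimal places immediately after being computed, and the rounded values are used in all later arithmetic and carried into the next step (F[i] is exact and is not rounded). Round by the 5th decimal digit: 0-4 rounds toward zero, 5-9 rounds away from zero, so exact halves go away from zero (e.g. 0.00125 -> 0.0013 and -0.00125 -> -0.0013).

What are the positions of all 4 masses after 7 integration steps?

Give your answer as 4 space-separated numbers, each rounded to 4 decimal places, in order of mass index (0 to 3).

Step 0: x=[4.0000 9.0000 13.0000 22.0000] v=[0.0000 0.0000 0.0000 -2.0000]
Step 1: x=[4.0000 8.5000 15.5000 19.0000] v=[0.0000 -1.0000 5.0000 -6.0000]
Step 2: x=[3.7500 9.2500 16.2500 16.7500] v=[-0.5000 1.5000 1.5000 -4.5000]
Step 3: x=[3.7500 10.7500 13.7500 16.7500] v=[0.0000 3.0000 -5.0000 0.0000]
Step 4: x=[4.7500 10.2500 11.2500 17.7500] v=[2.0000 -1.0000 -5.0000 2.0000]
Step 5: x=[6.0000 7.5000 11.5000 18.0000] v=[2.5000 -5.5000 0.5000 0.5000]
Step 6: x=[5.5000 6.0000 13.0000 17.5000] v=[-1.0000 -3.0000 3.0000 -1.0000]
Step 7: x=[2.7500 7.7500 13.2500 17.2500] v=[-5.5000 3.5000 0.5000 -0.5000]

Answer: 2.7500 7.7500 13.2500 17.2500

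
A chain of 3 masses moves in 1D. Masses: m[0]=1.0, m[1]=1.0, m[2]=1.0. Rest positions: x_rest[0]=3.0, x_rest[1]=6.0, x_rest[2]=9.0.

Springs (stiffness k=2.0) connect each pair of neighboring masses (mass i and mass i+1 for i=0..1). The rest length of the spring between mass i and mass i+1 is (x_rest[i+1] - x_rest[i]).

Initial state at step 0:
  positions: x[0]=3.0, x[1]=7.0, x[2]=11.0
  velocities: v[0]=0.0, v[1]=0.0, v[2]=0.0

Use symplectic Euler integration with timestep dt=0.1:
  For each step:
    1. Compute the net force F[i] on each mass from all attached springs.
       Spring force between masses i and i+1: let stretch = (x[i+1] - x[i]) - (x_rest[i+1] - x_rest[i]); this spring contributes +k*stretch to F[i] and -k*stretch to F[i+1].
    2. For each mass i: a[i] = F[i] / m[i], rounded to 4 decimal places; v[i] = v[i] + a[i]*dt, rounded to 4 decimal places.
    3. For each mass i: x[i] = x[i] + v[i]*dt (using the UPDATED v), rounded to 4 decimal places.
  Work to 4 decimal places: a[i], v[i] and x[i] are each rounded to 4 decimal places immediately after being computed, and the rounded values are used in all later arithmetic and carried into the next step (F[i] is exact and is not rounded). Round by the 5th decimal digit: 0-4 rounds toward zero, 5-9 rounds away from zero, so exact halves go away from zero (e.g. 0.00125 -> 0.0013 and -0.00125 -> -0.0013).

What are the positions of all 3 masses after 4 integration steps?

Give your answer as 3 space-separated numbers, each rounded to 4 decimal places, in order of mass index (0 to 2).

Answer: 3.1941 7.0000 10.8060

Derivation:
Step 0: x=[3.0000 7.0000 11.0000] v=[0.0000 0.0000 0.0000]
Step 1: x=[3.0200 7.0000 10.9800] v=[0.2000 0.0000 -0.2000]
Step 2: x=[3.0596 7.0000 10.9404] v=[0.3960 0.0000 -0.3960]
Step 3: x=[3.1180 7.0000 10.8820] v=[0.5841 0.0000 -0.5841]
Step 4: x=[3.1941 7.0000 10.8060] v=[0.7605 0.0000 -0.7605]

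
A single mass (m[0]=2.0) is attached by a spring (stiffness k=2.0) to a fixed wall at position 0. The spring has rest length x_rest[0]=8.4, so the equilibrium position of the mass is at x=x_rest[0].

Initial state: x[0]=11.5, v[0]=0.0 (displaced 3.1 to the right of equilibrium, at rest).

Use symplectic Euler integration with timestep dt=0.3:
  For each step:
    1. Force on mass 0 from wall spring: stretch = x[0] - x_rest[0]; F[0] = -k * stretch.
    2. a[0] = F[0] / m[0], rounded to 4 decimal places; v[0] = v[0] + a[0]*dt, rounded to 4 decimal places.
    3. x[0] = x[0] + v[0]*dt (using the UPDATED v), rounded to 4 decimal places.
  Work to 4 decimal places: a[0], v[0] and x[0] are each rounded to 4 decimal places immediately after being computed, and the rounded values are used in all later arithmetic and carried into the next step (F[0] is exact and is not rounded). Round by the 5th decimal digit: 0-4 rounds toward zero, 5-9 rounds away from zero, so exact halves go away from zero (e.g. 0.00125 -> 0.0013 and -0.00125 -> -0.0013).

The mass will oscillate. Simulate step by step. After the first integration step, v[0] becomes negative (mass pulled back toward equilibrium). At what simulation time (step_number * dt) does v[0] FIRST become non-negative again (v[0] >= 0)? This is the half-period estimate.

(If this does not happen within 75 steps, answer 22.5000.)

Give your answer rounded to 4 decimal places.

Answer: 3.3000

Derivation:
Step 0: x=[11.5000] v=[0.0000]
Step 1: x=[11.2210] v=[-0.9300]
Step 2: x=[10.6881] v=[-1.7763]
Step 3: x=[9.9493] v=[-2.4627]
Step 4: x=[9.0711] v=[-2.9275]
Step 5: x=[8.1325] v=[-3.1288]
Step 6: x=[7.2179] v=[-3.0486]
Step 7: x=[6.4097] v=[-2.6940]
Step 8: x=[5.7806] v=[-2.0969]
Step 9: x=[5.3873] v=[-1.3111]
Step 10: x=[5.2651] v=[-0.4073]
Step 11: x=[5.4251] v=[0.5332]
First v>=0 after going negative at step 11, time=3.3000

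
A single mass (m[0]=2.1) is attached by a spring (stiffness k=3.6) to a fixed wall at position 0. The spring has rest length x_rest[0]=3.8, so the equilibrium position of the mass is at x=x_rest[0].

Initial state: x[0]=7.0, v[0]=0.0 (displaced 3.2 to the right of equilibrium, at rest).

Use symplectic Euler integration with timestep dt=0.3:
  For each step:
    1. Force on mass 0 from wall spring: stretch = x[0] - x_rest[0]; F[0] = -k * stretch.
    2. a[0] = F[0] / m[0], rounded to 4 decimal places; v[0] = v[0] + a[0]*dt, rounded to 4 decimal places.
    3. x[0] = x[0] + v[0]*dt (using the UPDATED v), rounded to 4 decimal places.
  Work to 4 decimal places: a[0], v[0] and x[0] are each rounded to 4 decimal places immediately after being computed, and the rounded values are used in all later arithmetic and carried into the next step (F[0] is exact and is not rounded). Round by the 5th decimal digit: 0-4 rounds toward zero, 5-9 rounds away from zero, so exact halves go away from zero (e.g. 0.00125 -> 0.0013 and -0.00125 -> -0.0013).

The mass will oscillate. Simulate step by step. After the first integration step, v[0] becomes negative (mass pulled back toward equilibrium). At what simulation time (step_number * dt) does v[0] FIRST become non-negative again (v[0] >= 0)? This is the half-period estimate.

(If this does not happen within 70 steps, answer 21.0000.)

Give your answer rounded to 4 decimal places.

Answer: 2.4000

Derivation:
Step 0: x=[7.0000] v=[0.0000]
Step 1: x=[6.5063] v=[-1.6457]
Step 2: x=[5.5951] v=[-3.0375]
Step 3: x=[4.4069] v=[-3.9607]
Step 4: x=[3.1251] v=[-4.2728]
Step 5: x=[1.9474] v=[-3.9257]
Step 6: x=[1.0555] v=[-2.9729]
Step 7: x=[0.5871] v=[-1.5614]
Step 8: x=[0.6144] v=[0.0909]
First v>=0 after going negative at step 8, time=2.4000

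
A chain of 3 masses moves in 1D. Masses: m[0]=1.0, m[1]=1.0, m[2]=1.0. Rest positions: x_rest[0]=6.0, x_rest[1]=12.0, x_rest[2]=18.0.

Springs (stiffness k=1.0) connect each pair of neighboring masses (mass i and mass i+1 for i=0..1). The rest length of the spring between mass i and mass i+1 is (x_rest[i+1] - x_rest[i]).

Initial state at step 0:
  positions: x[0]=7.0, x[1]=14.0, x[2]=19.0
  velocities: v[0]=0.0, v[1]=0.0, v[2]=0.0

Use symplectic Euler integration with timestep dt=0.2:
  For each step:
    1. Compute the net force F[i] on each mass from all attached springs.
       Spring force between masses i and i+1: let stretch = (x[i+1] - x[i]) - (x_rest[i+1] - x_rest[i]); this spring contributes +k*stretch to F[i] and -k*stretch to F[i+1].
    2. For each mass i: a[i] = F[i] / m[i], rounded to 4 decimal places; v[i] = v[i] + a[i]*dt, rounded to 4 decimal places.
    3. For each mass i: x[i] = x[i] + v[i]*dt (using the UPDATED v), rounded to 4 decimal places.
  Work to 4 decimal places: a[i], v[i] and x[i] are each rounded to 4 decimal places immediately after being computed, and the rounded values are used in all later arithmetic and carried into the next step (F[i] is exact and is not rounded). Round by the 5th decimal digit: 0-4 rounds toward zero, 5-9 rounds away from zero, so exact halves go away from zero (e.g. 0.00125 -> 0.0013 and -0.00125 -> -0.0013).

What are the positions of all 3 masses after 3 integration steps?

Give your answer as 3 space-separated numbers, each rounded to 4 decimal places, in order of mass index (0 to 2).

Step 0: x=[7.0000 14.0000 19.0000] v=[0.0000 0.0000 0.0000]
Step 1: x=[7.0400 13.9200 19.0400] v=[0.2000 -0.4000 0.2000]
Step 2: x=[7.1152 13.7696 19.1152] v=[0.3760 -0.7520 0.3760]
Step 3: x=[7.2166 13.5668 19.2166] v=[0.5069 -1.0138 0.5069]

Answer: 7.2166 13.5668 19.2166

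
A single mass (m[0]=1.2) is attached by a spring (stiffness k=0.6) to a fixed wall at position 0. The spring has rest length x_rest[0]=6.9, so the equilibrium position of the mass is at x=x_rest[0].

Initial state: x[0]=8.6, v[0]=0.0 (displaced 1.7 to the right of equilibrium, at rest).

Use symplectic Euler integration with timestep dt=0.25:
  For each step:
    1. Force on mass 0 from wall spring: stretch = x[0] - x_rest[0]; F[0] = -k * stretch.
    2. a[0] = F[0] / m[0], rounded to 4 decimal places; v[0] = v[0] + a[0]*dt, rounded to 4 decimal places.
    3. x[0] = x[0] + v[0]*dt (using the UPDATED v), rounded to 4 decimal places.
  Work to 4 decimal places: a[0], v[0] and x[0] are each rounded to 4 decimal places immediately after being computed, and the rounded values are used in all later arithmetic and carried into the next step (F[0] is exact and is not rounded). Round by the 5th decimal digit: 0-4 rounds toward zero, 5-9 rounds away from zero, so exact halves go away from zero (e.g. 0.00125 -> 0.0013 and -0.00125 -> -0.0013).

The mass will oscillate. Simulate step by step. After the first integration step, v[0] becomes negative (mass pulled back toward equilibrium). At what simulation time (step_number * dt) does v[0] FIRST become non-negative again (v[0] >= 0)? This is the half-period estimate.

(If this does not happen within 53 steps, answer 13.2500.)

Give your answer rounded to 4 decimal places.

Answer: 4.5000

Derivation:
Step 0: x=[8.6000] v=[0.0000]
Step 1: x=[8.5469] v=[-0.2125]
Step 2: x=[8.4423] v=[-0.4184]
Step 3: x=[8.2895] v=[-0.6112]
Step 4: x=[8.0933] v=[-0.7849]
Step 5: x=[7.8598] v=[-0.9341]
Step 6: x=[7.5963] v=[-1.0541]
Step 7: x=[7.3110] v=[-1.1412]
Step 8: x=[7.0129] v=[-1.1926]
Step 9: x=[6.7112] v=[-1.2067]
Step 10: x=[6.4154] v=[-1.1831]
Step 11: x=[6.1348] v=[-1.1225]
Step 12: x=[5.8781] v=[-1.0269]
Step 13: x=[5.6533] v=[-0.8992]
Step 14: x=[5.4675] v=[-0.7434]
Step 15: x=[5.3264] v=[-0.5643]
Step 16: x=[5.2345] v=[-0.3676]
Step 17: x=[5.1947] v=[-0.1594]
Step 18: x=[5.2082] v=[0.0538]
First v>=0 after going negative at step 18, time=4.5000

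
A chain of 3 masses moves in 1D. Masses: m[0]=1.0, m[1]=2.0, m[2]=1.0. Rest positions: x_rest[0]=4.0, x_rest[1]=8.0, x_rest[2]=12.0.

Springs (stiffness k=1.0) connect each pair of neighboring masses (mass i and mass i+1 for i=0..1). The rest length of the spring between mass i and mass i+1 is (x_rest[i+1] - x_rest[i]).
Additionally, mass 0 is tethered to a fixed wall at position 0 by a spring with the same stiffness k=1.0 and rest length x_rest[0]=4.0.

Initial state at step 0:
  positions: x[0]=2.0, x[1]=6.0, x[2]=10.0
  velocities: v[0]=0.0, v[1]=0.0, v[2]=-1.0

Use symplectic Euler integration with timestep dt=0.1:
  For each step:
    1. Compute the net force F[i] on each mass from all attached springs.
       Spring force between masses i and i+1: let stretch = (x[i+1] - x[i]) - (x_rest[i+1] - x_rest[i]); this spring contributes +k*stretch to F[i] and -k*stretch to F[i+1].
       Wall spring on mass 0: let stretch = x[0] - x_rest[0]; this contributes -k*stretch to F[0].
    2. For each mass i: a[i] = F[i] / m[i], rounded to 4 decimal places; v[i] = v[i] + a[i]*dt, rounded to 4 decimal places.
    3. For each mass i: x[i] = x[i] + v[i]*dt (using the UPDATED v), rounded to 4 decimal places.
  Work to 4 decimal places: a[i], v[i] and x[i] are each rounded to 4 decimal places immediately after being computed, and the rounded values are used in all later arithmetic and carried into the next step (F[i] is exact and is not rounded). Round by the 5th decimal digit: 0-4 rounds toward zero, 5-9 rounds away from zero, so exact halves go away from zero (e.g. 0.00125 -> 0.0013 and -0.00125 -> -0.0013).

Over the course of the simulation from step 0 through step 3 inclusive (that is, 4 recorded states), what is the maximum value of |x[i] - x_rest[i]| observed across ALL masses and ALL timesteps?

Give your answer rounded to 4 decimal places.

Answer: 2.2960

Derivation:
Step 0: x=[2.0000 6.0000 10.0000] v=[0.0000 0.0000 -1.0000]
Step 1: x=[2.0200 6.0000 9.9000] v=[0.2000 0.0000 -1.0000]
Step 2: x=[2.0596 5.9996 9.8010] v=[0.3960 -0.0040 -0.9900]
Step 3: x=[2.1180 5.9985 9.7040] v=[0.5840 -0.0109 -0.9701]
Max displacement = 2.2960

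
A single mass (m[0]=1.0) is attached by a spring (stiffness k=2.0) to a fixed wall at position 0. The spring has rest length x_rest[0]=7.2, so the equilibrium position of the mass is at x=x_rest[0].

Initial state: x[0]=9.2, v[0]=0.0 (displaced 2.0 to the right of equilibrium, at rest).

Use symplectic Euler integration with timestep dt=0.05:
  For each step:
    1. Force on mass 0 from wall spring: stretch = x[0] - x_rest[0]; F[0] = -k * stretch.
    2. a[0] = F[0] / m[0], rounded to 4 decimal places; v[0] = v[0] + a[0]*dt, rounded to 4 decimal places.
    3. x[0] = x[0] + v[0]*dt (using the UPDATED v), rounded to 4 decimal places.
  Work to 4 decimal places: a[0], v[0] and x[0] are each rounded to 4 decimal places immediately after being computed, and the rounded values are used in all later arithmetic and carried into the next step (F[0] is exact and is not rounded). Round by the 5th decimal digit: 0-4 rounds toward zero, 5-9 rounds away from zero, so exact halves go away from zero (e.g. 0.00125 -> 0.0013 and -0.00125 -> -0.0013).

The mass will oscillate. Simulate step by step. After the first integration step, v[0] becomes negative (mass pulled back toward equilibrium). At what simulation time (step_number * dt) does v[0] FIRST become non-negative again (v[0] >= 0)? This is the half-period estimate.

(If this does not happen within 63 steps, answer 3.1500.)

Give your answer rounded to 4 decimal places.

Answer: 2.2500

Derivation:
Step 0: x=[9.2000] v=[0.0000]
Step 1: x=[9.1900] v=[-0.2000]
Step 2: x=[9.1701] v=[-0.3990]
Step 3: x=[9.1403] v=[-0.5960]
Step 4: x=[9.1008] v=[-0.7900]
Step 5: x=[9.0518] v=[-0.9801]
Step 6: x=[8.9935] v=[-1.1653]
Step 7: x=[8.9263] v=[-1.3447]
Step 8: x=[8.8504] v=[-1.5173]
Step 9: x=[8.7663] v=[-1.6823]
Step 10: x=[8.6744] v=[-1.8389]
Step 11: x=[8.5751] v=[-1.9863]
Step 12: x=[8.4689] v=[-2.1238]
Step 13: x=[8.3564] v=[-2.2507]
Step 14: x=[8.2381] v=[-2.3663]
Step 15: x=[8.1146] v=[-2.4701]
Step 16: x=[7.9865] v=[-2.5616]
Step 17: x=[7.8545] v=[-2.6403]
Step 18: x=[7.7192] v=[-2.7058]
Step 19: x=[7.5813] v=[-2.7577]
Step 20: x=[7.4415] v=[-2.7958]
Step 21: x=[7.3005] v=[-2.8200]
Step 22: x=[7.1590] v=[-2.8301]
Step 23: x=[7.0177] v=[-2.8260]
Step 24: x=[6.8773] v=[-2.8078]
Step 25: x=[6.7385] v=[-2.7755]
Step 26: x=[6.6020] v=[-2.7294]
Step 27: x=[6.4685] v=[-2.6696]
Step 28: x=[6.3387] v=[-2.5965]
Step 29: x=[6.2132] v=[-2.5104]
Step 30: x=[6.0926] v=[-2.4117]
Step 31: x=[5.9776] v=[-2.3010]
Step 32: x=[5.8687] v=[-2.1788]
Step 33: x=[5.7664] v=[-2.0457]
Step 34: x=[5.6713] v=[-1.9023]
Step 35: x=[5.5838] v=[-1.7494]
Step 36: x=[5.5044] v=[-1.5878]
Step 37: x=[5.4335] v=[-1.4182]
Step 38: x=[5.3714] v=[-1.2416]
Step 39: x=[5.3185] v=[-1.0587]
Step 40: x=[5.2750] v=[-0.8706]
Step 41: x=[5.2411] v=[-0.6781]
Step 42: x=[5.2170] v=[-0.4822]
Step 43: x=[5.2028] v=[-0.2839]
Step 44: x=[5.1986] v=[-0.0842]
Step 45: x=[5.2044] v=[0.1159]
First v>=0 after going negative at step 45, time=2.2500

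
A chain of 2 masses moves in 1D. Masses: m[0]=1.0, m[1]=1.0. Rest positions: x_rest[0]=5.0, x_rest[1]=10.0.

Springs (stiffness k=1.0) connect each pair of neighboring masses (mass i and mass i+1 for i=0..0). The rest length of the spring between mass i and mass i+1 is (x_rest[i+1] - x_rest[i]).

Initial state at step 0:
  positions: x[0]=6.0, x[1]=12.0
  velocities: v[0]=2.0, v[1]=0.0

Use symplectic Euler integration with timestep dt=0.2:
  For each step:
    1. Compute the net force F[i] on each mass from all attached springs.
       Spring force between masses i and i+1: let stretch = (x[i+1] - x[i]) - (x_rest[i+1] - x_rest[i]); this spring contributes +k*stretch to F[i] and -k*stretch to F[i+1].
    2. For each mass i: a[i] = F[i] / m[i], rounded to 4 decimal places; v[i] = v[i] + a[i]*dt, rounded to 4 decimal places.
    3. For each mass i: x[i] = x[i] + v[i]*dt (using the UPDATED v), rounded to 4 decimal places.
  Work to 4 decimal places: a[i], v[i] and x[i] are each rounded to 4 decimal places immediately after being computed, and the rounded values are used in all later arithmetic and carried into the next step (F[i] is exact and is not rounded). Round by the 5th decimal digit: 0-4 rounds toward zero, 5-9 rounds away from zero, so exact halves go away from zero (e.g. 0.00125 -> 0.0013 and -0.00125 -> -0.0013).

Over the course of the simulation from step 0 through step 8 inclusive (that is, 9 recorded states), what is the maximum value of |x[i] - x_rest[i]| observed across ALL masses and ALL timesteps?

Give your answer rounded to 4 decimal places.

Step 0: x=[6.0000 12.0000] v=[2.0000 0.0000]
Step 1: x=[6.4400 11.9600] v=[2.2000 -0.2000]
Step 2: x=[6.9008 11.8992] v=[2.3040 -0.3040]
Step 3: x=[7.3615 11.8385] v=[2.3037 -0.3037]
Step 4: x=[7.8013 11.7987] v=[2.1991 -0.1991]
Step 5: x=[8.2010 11.7990] v=[1.9986 0.0014]
Step 6: x=[8.5446 11.8554] v=[1.7182 0.2818]
Step 7: x=[8.8207 11.9793] v=[1.3804 0.6196]
Step 8: x=[9.0231 12.1769] v=[1.0121 0.9879]
Max displacement = 4.0231

Answer: 4.0231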